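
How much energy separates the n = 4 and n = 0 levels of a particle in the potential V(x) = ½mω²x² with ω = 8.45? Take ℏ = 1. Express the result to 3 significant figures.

ΔE = 33.8

E_n = ℏω(n + ½), so ΔE = (4 − 0) ℏω = 4 × 8.45 = 33.80.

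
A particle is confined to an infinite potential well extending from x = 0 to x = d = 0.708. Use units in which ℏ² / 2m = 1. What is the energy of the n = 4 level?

Requiring ψ(0) = ψ(d) = 0 quantises k = nπ/d, hence E_n = ℏ²k²/2m = n²π²ℏ²/(2md²).
E_4 = 4² × π² / (2 × 0.5 × 0.708²) = 315.0.

E = 315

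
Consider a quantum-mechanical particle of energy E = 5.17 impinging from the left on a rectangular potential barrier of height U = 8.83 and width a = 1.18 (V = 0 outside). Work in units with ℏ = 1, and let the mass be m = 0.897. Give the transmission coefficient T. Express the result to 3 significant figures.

Since E < U the interior solution is evanescent with decay constant κ = √(2m(U − E))/ℏ = 2.562.
κa = 3.024, sinh(κa) = 10.26.
Matching ψ, ψ′ at both faces gives T = [1 + U² sinh²(κa) / (4E(U − E))]⁻¹ = 1/109.4 = 0.00914.

T = 0.00914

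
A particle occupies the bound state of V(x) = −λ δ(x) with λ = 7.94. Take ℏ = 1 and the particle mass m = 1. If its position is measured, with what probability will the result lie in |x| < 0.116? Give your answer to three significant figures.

P = 0.842

The normalised bound state is ψ = √κ e^{−κ|x|} with κ = mλ/ℏ² = 7.940.
P(|x| < d) = ∫_{−d}^{d} κ e^{−2κ|x|} dx = 1 − e^{−2κd} = 1 − e^{−1.842} = 0.8415.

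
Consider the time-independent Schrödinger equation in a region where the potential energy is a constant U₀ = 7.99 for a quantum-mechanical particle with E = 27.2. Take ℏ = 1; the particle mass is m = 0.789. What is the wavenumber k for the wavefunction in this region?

With E > U₀ the solution is oscillatory, ψ ∝ e^{±ikx} with k = √(2m(E − U₀))/ℏ.
k = √(2 × 0.789 × 19.21) = 5.506.

k = 5.51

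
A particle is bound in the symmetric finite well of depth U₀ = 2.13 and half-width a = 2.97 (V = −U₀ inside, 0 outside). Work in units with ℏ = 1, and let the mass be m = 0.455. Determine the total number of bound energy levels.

N = 3

Define the well-strength parameter z₀ = (a/ℏ)√(2mU₀) = 2.97 × √(2·0.455·2.13) = 4.135.
A new bound state (alternating even/odd) appears each time z₀ passes a multiple of π/2, so N = ⌊2z₀/π⌋ + 1 = ⌊2.632⌋ + 1 = 3.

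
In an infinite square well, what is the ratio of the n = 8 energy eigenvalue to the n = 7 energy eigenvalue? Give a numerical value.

E_n = n²π²ℏ²/(2mL²) so the ratio is n₂²/n₁² = 64/49 = 1.30612.

1.30612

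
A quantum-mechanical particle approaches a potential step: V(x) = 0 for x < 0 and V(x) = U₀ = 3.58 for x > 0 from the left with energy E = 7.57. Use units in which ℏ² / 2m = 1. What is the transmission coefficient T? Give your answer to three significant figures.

T = 0.975

The wavenumbers are k₁ = √(2mE)/ℏ = 2.751 on the left and k₂ = √(2m(E − U₀))/ℏ = 1.997 on the right.
Continuity of ψ and ψ′ at the step yields the reflection amplitude r = (k₁ − k₂)/(k₁ + k₂) = 0.1587; thus R = |r|² = 0.02520, T = 0.9748.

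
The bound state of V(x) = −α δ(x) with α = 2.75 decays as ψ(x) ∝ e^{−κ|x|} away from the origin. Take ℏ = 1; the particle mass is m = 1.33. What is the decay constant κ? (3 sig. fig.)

κ = 3.66

Integrate −(ℏ²/2m)ψ'' − αδ(x)ψ = Eψ from −ε to +ε: the ψ'' term gives ψ'(0⁺) − ψ'(0⁻) and the δ term gives −(2mα/ℏ²)ψ(0).
With ψ ∝ e^{−κ|x|} this yields −2κ = −2mα/ℏ², so κ = mα/ℏ² = 3.658.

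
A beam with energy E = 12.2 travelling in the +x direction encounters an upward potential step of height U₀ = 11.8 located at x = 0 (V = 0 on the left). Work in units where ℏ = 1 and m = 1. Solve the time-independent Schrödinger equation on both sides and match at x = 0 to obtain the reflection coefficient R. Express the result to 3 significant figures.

The wavenumbers are k₁ = √(2mE)/ℏ = 4.940 on the left and k₂ = √(2m(E − U₀))/ℏ = 0.8944 on the right.
Continuity of ψ and ψ′ at the step yields the reflection amplitude r = (k₁ − k₂)/(k₁ + k₂) = 0.6934; thus R = |r|² = 0.4808, T = 0.5192.

R = 0.481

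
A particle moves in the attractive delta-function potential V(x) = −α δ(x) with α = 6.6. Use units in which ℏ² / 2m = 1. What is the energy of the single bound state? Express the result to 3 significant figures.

For x ≠ 0 the bound state is ψ ∝ e^{−κ|x|}; integrating the TISE across the delta gives the cusp condition 2κ = 2mα/ℏ², so κ = 3.300.
Then E = −ℏ²κ²/(2m) = −mα²/(2ℏ²) = -10.89.

E = -10.9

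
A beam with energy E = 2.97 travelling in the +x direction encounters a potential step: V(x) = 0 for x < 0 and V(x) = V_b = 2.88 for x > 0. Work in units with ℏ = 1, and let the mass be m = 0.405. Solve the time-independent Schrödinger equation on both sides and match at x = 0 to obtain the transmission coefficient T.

T = 0.505

The wavenumbers are k₁ = √(2mE)/ℏ = 1.551 on the left and k₂ = √(2m(E − V_b))/ℏ = 0.2700 on the right.
Matching ψ and ψ′ at x = 0 gives r = (k₁ − k₂)/(k₁ + k₂), so R = r² = 0.4949 and T = 1 − R = 0.5051.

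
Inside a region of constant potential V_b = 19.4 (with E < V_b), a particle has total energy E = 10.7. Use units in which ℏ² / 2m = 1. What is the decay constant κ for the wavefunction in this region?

κ = 2.95

Since E < V_b the TISE in this region is ψ'' = κ²ψ with κ = √(2m(V_b − E))/ℏ.
κ = √(2 × 0.5 × 8.7) = 2.950.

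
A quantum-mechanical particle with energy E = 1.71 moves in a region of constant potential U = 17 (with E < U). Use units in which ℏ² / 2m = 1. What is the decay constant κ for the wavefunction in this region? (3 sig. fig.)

κ = 3.91

Since E < U the TISE in this region is ψ'' = κ²ψ with κ = √(2m(U − E))/ℏ.
κ = √(2 × 0.5 × 15.29) = 3.910.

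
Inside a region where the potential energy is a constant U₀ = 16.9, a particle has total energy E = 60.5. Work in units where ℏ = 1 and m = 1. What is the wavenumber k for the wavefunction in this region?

k = 9.34

With E > U₀ the solution is oscillatory, ψ ∝ e^{±ikx} with k = √(2m(E − U₀))/ℏ.
k = √(2 × 1 × 43.6) = 9.338.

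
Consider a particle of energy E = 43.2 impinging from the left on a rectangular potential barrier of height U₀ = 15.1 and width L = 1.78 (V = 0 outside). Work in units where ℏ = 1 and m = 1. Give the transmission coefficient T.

T = 0.977

E > U₀: inside the barrier k₂ = √(2m(E − U₀))/ℏ = 7.497, k₂L = 13.34.
Matching at both interfaces gives T⁻¹ = 1 + U₀² sin²(k₂L) / [4E(E − U₀)] = 1.023, hence T = 0.977.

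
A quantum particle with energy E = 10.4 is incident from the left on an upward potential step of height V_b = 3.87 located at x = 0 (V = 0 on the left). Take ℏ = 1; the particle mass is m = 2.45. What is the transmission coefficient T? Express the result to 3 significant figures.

T = 0.987

On each side the TISE gives plane waves with k = √(2m(E − V))/ℏ: k₁ = √(2·2.45·10.4) = 7.139, k₂ = √(2·2.45·6.53) = 5.657.
Matching ψ and ψ′ at x = 0 gives r = (k₁ − k₂)/(k₁ + k₂), so R = r² = 0.01342 and T = 1 − R = 0.9866.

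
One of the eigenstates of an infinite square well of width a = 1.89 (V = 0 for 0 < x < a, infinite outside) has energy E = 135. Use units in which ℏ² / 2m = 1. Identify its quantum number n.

From E_n = n²π²ℏ²/(2ma²) invert to n = √(2ma²E)/(πℏ).
n = (1.89/π) × √(2 × 0.5 × 135) = 6.990 → n = 7.

n = 7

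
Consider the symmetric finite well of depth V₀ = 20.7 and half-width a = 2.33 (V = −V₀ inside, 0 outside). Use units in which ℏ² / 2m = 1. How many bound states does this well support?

Define the well-strength parameter z₀ = (a/ℏ)√(2mV₀) = 2.33 × √(2·0.5·20.7) = 10.60.
A new bound state (alternating even/odd) appears each time z₀ passes a multiple of π/2, so N = ⌊2z₀/π⌋ + 1 = ⌊6.749⌋ + 1 = 7.

N = 7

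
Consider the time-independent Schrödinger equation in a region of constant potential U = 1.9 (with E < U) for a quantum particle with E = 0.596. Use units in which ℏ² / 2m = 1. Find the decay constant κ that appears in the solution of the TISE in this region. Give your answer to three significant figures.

Since E < U the TISE in this region is ψ'' = κ²ψ with κ = √(2m(U − E))/ℏ.
κ = √(2 × 0.5 × 1.304) = 1.142.

κ = 1.14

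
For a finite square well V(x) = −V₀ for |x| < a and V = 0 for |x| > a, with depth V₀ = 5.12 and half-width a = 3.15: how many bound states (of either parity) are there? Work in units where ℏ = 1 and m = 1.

N = 7

Define the well-strength parameter z₀ = (a/ℏ)√(2mV₀) = 3.15 × √(2·1·5.12) = 10.08.
The even/odd transcendental equations gain one root per π/2 in z₀, giving N = 1 + ⌊2z₀/π⌋ = 1 + ⌊6.417⌋ = 7.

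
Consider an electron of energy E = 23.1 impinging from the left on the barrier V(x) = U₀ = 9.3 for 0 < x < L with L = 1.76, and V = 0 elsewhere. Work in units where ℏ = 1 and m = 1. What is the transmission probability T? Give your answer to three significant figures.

T = 0.998

Above the barrier the interior wavenumber is k₂ = √(2m(E − U₀))/ℏ = 5.254, giving phase k₂L = 9.246.
Matching at both interfaces gives T⁻¹ = 1 + U₀² sin²(k₂L) / [4E(E − U₀)] = 1.002, hence T = 0.998.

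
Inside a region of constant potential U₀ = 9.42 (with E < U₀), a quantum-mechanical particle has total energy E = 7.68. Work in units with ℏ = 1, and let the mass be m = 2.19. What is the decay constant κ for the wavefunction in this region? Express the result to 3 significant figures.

Since E < U₀ the TISE in this region is ψ'' = κ²ψ with κ = √(2m(U₀ − E))/ℏ.
κ = √(2 × 2.19 × 1.74) = 2.761.

κ = 2.76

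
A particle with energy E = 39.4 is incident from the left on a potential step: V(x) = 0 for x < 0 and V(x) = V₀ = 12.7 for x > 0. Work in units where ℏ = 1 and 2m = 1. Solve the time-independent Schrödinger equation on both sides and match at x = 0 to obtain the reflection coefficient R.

On each side the TISE gives plane waves with k = √(2m(E − V))/ℏ: k₁ = √(2·½·39.4) = 6.277, k₂ = √(2·½·26.7) = 5.167.
Continuity of ψ and ψ′ at the step yields the reflection amplitude r = (k₁ − k₂)/(k₁ + k₂) = 0.09697; thus R = |r|² = 0.009403, T = 0.9906.

R = 0.00940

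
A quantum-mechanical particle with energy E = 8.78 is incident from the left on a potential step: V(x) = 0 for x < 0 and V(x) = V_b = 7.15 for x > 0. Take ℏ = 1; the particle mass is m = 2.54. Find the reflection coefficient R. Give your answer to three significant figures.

The wavenumbers are k₁ = √(2mE)/ℏ = 6.679 on the left and k₂ = √(2m(E − V_b))/ℏ = 2.878 on the right.
Continuity of ψ and ψ′ at the step yields the reflection amplitude r = (k₁ − k₂)/(k₁ + k₂) = 0.3978; thus R = |r|² = 0.1582, T = 0.8418.

R = 0.158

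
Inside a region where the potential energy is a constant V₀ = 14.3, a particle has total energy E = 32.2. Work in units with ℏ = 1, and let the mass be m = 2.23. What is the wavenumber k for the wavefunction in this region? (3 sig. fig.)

k = 8.93

With E > V₀ the solution is oscillatory, ψ ∝ e^{±ikx} with k = √(2m(E − V₀))/ℏ.
k = √(2 × 2.23 × 17.9) = 8.935.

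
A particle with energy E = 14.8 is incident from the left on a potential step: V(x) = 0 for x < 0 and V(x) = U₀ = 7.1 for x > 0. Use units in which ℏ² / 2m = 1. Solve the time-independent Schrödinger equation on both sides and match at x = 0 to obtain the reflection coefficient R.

On each side the TISE gives plane waves with k = √(2m(E − V))/ℏ: k₁ = √(2·½·14.8) = 3.847, k₂ = √(2·½·7.7) = 2.775.
Matching ψ and ψ′ at x = 0 gives r = (k₁ − k₂)/(k₁ + k₂), so R = r² = 0.02622 and T = 1 − R = 0.9738.

R = 0.0262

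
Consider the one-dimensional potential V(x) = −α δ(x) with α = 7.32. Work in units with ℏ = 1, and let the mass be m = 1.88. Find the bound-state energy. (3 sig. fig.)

E = -50.4

The bound state is ψ(x) = √κ e^{−κ|x|}. The derivative jump ψ'(0⁺) − ψ'(0⁻) = −(2mα/ℏ²)ψ(0) fixes κ = mα/ℏ² = 13.76.
Then E = −ℏ²κ²/(2m) = −mα²/(2ℏ²) = -50.37.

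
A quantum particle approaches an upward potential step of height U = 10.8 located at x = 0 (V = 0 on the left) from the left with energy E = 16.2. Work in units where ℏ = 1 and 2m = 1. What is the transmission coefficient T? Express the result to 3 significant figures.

T = 0.928

The wavenumbers are k₁ = √(2mE)/ℏ = 4.025 on the left and k₂ = √(2m(E − U))/ℏ = 2.324 on the right.
Matching ψ and ψ′ at x = 0 gives r = (k₁ − k₂)/(k₁ + k₂), so R = r² = 0.07180 and T = 1 − R = 0.9282.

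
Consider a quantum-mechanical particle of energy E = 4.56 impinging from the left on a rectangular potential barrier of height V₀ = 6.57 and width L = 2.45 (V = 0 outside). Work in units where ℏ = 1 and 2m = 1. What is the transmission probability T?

Since E < V₀ the interior solution is evanescent with decay constant κ = √(2m(V₀ − E))/ℏ = 1.418.
κL = 3.473, sinh(κL) = 16.11.
Matching ψ, ψ′ at both faces gives T = [1 + V₀² sinh²(κL) / (4E(V₀ − E))]⁻¹ = 1/306.5 = 0.00326.

T = 0.00326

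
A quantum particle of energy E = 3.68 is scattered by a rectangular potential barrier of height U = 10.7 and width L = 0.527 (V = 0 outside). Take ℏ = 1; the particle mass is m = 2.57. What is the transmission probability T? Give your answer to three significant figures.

T = 0.00641

E < U: inside the barrier ψ ∝ e^{±κx} with κ = √(2m(U − E))/ℏ = 6.007.
κL = 3.166, sinh(κL) = 11.83.
Matching ψ, ψ′ at both faces gives T = [1 + U² sinh²(κL) / (4E(U − E))]⁻¹ = 1/156.1 = 0.00641.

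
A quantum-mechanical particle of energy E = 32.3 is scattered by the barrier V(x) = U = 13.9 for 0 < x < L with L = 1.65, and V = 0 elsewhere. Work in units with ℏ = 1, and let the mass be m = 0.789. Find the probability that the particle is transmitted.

T = 0.979

Above the barrier the interior wavenumber is k₂ = √(2m(E − U))/ℏ = 5.388, giving phase k₂L = 8.891.
Matching at both interfaces gives T⁻¹ = 1 + U² sin²(k₂L) / [4E(E − U)] = 1.021, hence T = 0.979.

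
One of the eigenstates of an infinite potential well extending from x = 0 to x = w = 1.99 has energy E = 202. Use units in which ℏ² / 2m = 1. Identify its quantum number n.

n = 9

For an infinite well E_n = n²π²ℏ²/(2mw²), so n = (w/πℏ)√(2mE).
n = (1.99/π) × √(2 × 0.5 × 202) = 9.003 → n = 9.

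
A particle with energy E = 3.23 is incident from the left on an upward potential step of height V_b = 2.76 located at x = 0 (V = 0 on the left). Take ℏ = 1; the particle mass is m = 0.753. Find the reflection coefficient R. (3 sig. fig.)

The wavenumbers are k₁ = √(2mE)/ℏ = 2.206 on the left and k₂ = √(2m(E − V_b))/ℏ = 0.8413 on the right.
Continuity of ψ and ψ′ at the step yields the reflection amplitude r = (k₁ − k₂)/(k₁ + k₂) = 0.4477; thus R = |r|² = 0.2005, T = 0.7995.

R = 0.200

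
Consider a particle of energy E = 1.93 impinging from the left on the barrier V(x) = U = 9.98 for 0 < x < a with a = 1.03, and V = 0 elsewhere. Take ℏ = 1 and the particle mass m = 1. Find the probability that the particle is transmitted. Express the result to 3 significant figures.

T = 0.000642

Since E < U the interior solution is evanescent with decay constant κ = √(2m(U − E))/ℏ = 4.012.
κa = 4.133, sinh(κa) = 31.17.
Matching ψ, ψ′ at both faces gives T = [1 + U² sinh²(κa) / (4E(U − E))]⁻¹ = 1/1558 = 0.000642.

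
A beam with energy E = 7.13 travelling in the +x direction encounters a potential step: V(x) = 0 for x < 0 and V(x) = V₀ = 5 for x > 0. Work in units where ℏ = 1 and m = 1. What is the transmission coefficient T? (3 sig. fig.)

The wavenumbers are k₁ = √(2mE)/ℏ = 3.776 on the left and k₂ = √(2m(E − V₀))/ℏ = 2.064 on the right.
Matching ψ and ψ′ at x = 0 gives r = (k₁ − k₂)/(k₁ + k₂), so R = r² = 0.08596 and T = 1 − R = 0.9140.

T = 0.914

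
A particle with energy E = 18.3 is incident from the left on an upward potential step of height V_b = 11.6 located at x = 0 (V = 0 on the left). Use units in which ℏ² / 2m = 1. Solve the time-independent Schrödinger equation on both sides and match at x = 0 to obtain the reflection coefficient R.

R = 0.0605

On each side the TISE gives plane waves with k = √(2m(E − V))/ℏ: k₁ = √(2·½·18.3) = 4.278, k₂ = √(2·½·6.7) = 2.588.
Continuity of ψ and ψ′ at the step yields the reflection amplitude r = (k₁ − k₂)/(k₁ + k₂) = 0.2460; thus R = |r|² = 0.06054, T = 0.9395.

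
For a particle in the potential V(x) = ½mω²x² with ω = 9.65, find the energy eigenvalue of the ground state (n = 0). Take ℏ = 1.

E = 4.83

Using E_n = (n + ½)ℏω: E_0 = 0.5 × 9.65 = 4.825.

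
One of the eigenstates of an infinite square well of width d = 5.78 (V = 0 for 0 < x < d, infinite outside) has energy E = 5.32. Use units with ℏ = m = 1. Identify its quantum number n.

From E_n = n²π²ℏ²/(2md²) invert to n = √(2md²E)/(πℏ).
n = (5.78/π) × √(2 × 1 × 5.32) = 6.001 → n = 6.

n = 6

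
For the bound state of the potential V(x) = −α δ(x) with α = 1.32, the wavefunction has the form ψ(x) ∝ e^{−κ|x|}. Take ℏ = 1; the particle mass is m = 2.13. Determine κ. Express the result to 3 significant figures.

κ = 2.81

Integrating the TISE across x = 0 gives the cusp condition ψ'(0⁺) − ψ'(0⁻) = −(2mα/ℏ²)ψ(0).
With ψ ∝ e^{−κ|x|} this yields −2κ = −2mα/ℏ², so κ = mα/ℏ² = 2.812.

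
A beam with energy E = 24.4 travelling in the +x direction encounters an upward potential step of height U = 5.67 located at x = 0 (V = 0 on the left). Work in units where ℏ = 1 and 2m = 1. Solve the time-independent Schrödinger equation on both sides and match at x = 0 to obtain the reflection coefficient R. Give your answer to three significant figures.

R = 0.00436

The wavenumbers are k₁ = √(2mE)/ℏ = 4.940 on the left and k₂ = √(2m(E − U))/ℏ = 4.328 on the right.
Matching ψ and ψ′ at x = 0 gives r = (k₁ − k₂)/(k₁ + k₂), so R = r² = 0.004358 and T = 1 − R = 0.9956.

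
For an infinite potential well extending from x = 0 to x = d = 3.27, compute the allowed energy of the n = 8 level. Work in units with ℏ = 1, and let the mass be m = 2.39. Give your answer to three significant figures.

E = 12.4

Requiring ψ(0) = ψ(d) = 0 quantises k = nπ/d, hence E_n = ℏ²k²/2m = n²π²ℏ²/(2md²).
E_8 = 8² × π² / (2 × 2.39 × 3.27²) = 12.36.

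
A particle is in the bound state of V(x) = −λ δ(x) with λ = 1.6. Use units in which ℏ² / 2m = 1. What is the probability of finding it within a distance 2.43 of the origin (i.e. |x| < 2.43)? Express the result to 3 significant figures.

The normalised bound state is ψ = √κ e^{−κ|x|} with κ = mλ/ℏ² = 0.8000.
P(|x| < d) = ∫_{−d}^{d} κ e^{−2κ|x|} dx = 1 − e^{−2κd} = 1 − e^{−3.888} = 0.9795.

P = 0.980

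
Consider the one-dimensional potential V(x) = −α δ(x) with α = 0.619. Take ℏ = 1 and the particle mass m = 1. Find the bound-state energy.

E = -0.192

The bound state is ψ(x) = √κ e^{−κ|x|}. The derivative jump ψ'(0⁺) − ψ'(0⁻) = −(2mα/ℏ²)ψ(0) fixes κ = mα/ℏ² = 0.6190.
Then E = −ℏ²κ²/(2m) = −mα²/(2ℏ²) = -0.1916.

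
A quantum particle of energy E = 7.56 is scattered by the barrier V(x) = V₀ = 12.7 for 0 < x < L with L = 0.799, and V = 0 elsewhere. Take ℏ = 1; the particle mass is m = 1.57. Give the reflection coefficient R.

R = 0.994

Since E < V₀ the interior solution is evanescent with decay constant κ = √(2m(V₀ − E))/ℏ = 4.017.
κL = 3.210, sinh(κL) = 12.37.
Matching ψ, ψ′ at both faces gives T = [1 + V₀² sinh²(κL) / (4E(V₀ − E))]⁻¹ = 1/159.7 = 0.00626.
R = 1 − T = 0.994.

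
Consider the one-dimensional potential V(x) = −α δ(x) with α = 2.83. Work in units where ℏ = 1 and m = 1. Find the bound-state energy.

For x ≠ 0 the bound state is ψ ∝ e^{−κ|x|}; integrating the TISE across the delta gives the cusp condition 2κ = 2mα/ℏ², so κ = 2.830.
Then E = −ℏ²κ²/(2m) = −mα²/(2ℏ²) = -4.004.

E = -4.00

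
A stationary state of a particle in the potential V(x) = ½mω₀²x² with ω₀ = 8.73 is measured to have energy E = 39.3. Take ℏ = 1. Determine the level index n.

E_n = ℏω₀(n + ½) ⇒ n = E/(ℏω₀) − ½ = 39.3/8.73 − 0.5 = 4.002 → n = 4.

n = 4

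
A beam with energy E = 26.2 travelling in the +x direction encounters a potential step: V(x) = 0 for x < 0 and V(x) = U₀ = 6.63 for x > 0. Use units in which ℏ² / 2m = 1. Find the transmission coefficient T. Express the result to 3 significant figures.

The wavenumbers are k₁ = √(2mE)/ℏ = 5.119 on the left and k₂ = √(2m(E − U₀))/ℏ = 4.424 on the right.
Continuity of ψ and ψ′ at the step yields the reflection amplitude r = (k₁ − k₂)/(k₁ + k₂) = 0.07281; thus R = |r|² = 0.005301, T = 0.9947.

T = 0.995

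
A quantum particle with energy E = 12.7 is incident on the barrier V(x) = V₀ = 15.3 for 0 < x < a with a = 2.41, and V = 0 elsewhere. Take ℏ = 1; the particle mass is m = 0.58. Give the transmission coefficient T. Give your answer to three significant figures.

T = 0.000523

Since E < V₀ the interior solution is evanescent with decay constant κ = √(2m(V₀ − E))/ℏ = 1.737.
κa = 4.185, sinh(κa) = 32.85.
The exact tunnelling result is T⁻¹ = 1 + V₀² sinh²(κa) / [4E(V₀ − E)] = 1914, so T = 0.000523.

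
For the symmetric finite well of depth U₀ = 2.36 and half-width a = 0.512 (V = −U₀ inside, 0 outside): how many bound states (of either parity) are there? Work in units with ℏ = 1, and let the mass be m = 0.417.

N = 1

The dimensionless depth is z₀ = a√(2mU₀)/ℏ = 0.512 × √(1.968) = 0.7183.
A new bound state (alternating even/odd) appears each time z₀ passes a multiple of π/2, so N = ⌊2z₀/π⌋ + 1 = ⌊0.4573⌋ + 1 = 1.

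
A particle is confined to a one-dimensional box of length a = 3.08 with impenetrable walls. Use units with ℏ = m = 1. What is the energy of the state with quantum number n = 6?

The infinite-well eigenfunctions ψ_n = √(2/a) sin(nπx/a) vanish at both walls, giving E_n = n²π²ℏ²/(2ma²).
E_6 = 6² × π² / (2 × 1 × 3.08²) = 18.73.

E = 18.7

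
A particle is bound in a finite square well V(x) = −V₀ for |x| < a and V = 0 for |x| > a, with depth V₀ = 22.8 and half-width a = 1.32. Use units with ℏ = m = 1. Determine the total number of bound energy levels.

The dimensionless depth is z₀ = a√(2mV₀)/ℏ = 1.32 × √(45.60) = 8.914.
The even/odd transcendental equations gain one root per π/2 in z₀, giving N = 1 + ⌊2z₀/π⌋ = 1 + ⌊5.675⌋ = 6.

N = 6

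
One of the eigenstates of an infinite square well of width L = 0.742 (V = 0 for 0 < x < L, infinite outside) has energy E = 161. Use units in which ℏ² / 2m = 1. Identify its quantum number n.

From E_n = n²π²ℏ²/(2mL²) invert to n = √(2mL²E)/(πℏ).
n = (0.742/π) × √(2 × 0.5 × 161) = 2.997 → n = 3.

n = 3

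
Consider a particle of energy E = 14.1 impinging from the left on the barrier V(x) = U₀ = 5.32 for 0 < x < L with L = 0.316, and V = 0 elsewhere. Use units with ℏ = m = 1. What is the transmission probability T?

E > U₀: inside the barrier k₂ = √(2m(E − U₀))/ℏ = 4.190, k₂L = 1.324.
T = [1 + U₀² sin²(k₂L) / (4E(E − U₀))]⁻¹ = 1/1.054 = 0.949.

T = 0.949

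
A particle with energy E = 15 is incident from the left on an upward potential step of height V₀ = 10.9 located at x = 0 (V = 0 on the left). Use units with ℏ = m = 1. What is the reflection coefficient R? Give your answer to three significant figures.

On each side the TISE gives plane waves with k = √(2m(E − V))/ℏ: k₁ = √(2·1·15) = 5.477, k₂ = √(2·1·4.1) = 2.864.
Continuity of ψ and ψ′ at the step yields the reflection amplitude r = (k₁ − k₂)/(k₁ + k₂) = 0.3134; thus R = |r|² = 0.09819, T = 0.9018.

R = 0.0982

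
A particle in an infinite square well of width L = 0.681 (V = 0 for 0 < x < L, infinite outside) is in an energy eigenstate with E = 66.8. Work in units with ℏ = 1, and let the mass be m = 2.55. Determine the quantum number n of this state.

n = 4

For an infinite well E_n = n²π²ℏ²/(2mL²), so n = (L/πℏ)√(2mE).
n = (0.681/π) × √(2 × 2.55 × 66.8) = 4.001 → n = 4.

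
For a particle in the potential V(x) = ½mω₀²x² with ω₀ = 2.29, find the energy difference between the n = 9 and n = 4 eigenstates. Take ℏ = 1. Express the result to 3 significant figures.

E_n = ℏω₀(n + ½), so ΔE = (9 − 4) ℏω₀ = 5 × 2.29 = 11.45.

ΔE = 11.5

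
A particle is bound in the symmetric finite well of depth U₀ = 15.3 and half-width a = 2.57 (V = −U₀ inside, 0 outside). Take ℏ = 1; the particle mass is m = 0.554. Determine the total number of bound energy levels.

N = 7

Define the well-strength parameter z₀ = (a/ℏ)√(2mU₀) = 2.57 × √(2·0.554·15.3) = 10.58.
The even/odd transcendental equations gain one root per π/2 in z₀, giving N = 1 + ⌊2z₀/π⌋ = 1 + ⌊6.736⌋ = 7.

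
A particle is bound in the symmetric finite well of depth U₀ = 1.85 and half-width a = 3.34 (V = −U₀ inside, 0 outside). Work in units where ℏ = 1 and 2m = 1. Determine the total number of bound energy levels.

N = 3

Define the well-strength parameter z₀ = (a/ℏ)√(2mU₀) = 3.34 × √(2·0.5·1.85) = 4.543.
A new bound state (alternating even/odd) appears each time z₀ passes a multiple of π/2, so N = ⌊2z₀/π⌋ + 1 = ⌊2.892⌋ + 1 = 3.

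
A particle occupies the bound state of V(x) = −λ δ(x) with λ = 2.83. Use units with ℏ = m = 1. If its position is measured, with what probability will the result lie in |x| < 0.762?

The normalised bound state is ψ = √κ e^{−κ|x|} with κ = mλ/ℏ² = 2.830.
P(|x| < d) = ∫_{−d}^{d} κ e^{−2κ|x|} dx = 1 − e^{−2κd} = 1 − e^{−4.313} = 0.9866.

P = 0.987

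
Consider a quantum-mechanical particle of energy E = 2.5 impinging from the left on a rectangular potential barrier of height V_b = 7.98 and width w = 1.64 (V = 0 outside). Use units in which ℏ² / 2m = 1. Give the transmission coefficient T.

Since E < V_b the interior solution is evanescent with decay constant κ = √(2m(V_b − E))/ℏ = 2.341.
κw = 3.839, sinh(κw) = 23.23.
Matching ψ, ψ′ at both faces gives T = [1 + V_b² sinh²(κw) / (4E(V_b − E))]⁻¹ = 1/628.2 = 0.00159.

T = 0.00159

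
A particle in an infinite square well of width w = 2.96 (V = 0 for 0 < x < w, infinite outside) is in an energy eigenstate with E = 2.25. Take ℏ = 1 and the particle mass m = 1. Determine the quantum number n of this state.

For an infinite well E_n = n²π²ℏ²/(2mw²), so n = (w/πℏ)√(2mE).
n = (2.96/π) × √(2 × 1 × 2.25) = 1.999 → n = 2.

n = 2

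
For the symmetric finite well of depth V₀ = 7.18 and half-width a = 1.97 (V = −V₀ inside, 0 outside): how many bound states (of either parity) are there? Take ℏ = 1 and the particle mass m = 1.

N = 5

The dimensionless depth is z₀ = a√(2mV₀)/ℏ = 1.97 × √(14.36) = 7.465.
A new bound state (alternating even/odd) appears each time z₀ passes a multiple of π/2, so N = ⌊2z₀/π⌋ + 1 = ⌊4.753⌋ + 1 = 5.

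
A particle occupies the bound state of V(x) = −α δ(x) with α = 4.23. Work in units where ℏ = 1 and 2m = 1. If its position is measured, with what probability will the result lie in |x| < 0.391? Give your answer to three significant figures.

The normalised bound state is ψ = √κ e^{−κ|x|} with κ = mα/ℏ² = 2.115.
P(|x| < d) = ∫_{−d}^{d} κ e^{−2κ|x|} dx = 1 − e^{−2κd} = 1 − e^{−1.654} = 0.8087.

P = 0.809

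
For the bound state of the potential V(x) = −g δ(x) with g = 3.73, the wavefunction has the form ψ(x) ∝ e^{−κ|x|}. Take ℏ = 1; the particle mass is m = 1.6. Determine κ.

κ = 5.97

Integrating the TISE across x = 0 gives the cusp condition ψ'(0⁺) − ψ'(0⁻) = −(2mg/ℏ²)ψ(0).
With ψ ∝ e^{−κ|x|} this yields −2κ = −2mg/ℏ², so κ = mg/ℏ² = 5.968.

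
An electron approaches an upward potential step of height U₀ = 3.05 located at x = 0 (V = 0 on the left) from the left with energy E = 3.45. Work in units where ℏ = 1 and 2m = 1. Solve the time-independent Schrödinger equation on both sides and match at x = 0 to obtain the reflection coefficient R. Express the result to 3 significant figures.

R = 0.242

The wavenumbers are k₁ = √(2mE)/ℏ = 1.857 on the left and k₂ = √(2m(E − U₀))/ℏ = 0.6325 on the right.
Continuity of ψ and ψ′ at the step yields the reflection amplitude r = (k₁ − k₂)/(k₁ + k₂) = 0.4920; thus R = |r|² = 0.2420, T = 0.7580.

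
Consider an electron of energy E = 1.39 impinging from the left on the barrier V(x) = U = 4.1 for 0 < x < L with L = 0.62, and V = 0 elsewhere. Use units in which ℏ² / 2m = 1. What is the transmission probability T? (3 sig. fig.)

T = 0.381

Since E < U the interior solution is evanescent with decay constant κ = √(2m(U − E))/ℏ = 1.646.
κL = 1.021, sinh(κL) = 1.207.
The exact tunnelling result is T⁻¹ = 1 + U² sinh²(κL) / [4E(U − E)] = 2.626, so T = 0.381.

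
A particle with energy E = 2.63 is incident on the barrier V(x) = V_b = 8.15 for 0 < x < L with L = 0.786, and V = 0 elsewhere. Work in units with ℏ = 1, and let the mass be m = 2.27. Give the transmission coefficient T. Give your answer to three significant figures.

T = 0.00134

E < V_b: inside the barrier ψ ∝ e^{±κx} with κ = √(2m(V_b − E))/ℏ = 5.006.
κL = 3.935, sinh(κL) = 25.57.
The exact tunnelling result is T⁻¹ = 1 + V_b² sinh²(κL) / [4E(V_b − E)] = 748.6, so T = 0.00134.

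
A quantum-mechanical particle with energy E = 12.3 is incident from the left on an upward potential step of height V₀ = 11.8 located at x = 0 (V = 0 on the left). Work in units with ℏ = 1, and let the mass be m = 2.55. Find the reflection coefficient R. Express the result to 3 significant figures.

The wavenumbers are k₁ = √(2mE)/ℏ = 7.920 on the left and k₂ = √(2m(E − V₀))/ℏ = 1.597 on the right.
Matching ψ and ψ′ at x = 0 gives r = (k₁ − k₂)/(k₁ + k₂), so R = r² = 0.4415 and T = 1 − R = 0.5585.

R = 0.441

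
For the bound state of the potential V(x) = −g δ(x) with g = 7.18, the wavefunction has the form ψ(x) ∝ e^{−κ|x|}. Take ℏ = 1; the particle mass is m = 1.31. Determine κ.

Integrate −(ℏ²/2m)ψ'' − gδ(x)ψ = Eψ from −ε to +ε: the ψ'' term gives ψ'(0⁺) − ψ'(0⁻) and the δ term gives −(2mg/ℏ²)ψ(0).
With ψ ∝ e^{−κ|x|} this yields −2κ = −2mg/ℏ², so κ = mg/ℏ² = 9.406.

κ = 9.41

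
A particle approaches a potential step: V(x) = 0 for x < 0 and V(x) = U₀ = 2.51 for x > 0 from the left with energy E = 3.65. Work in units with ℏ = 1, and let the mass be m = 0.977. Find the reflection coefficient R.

On each side the TISE gives plane waves with k = √(2m(E − V))/ℏ: k₁ = √(2·0.977·3.65) = 2.671, k₂ = √(2·0.977·1.14) = 1.493.
Matching ψ and ψ′ at x = 0 gives r = (k₁ − k₂)/(k₁ + k₂), so R = r² = 0.08008 and T = 1 − R = 0.9199.

R = 0.0801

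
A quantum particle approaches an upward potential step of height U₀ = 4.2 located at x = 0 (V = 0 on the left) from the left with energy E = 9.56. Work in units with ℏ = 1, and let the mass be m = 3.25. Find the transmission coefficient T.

On each side the TISE gives plane waves with k = √(2m(E − V))/ℏ: k₁ = √(2·3.25·9.56) = 7.883, k₂ = √(2·3.25·5.36) = 5.903.
Matching ψ and ψ′ at x = 0 gives r = (k₁ − k₂)/(k₁ + k₂), so R = r² = 0.02064 and T = 1 − R = 0.9794.

T = 0.979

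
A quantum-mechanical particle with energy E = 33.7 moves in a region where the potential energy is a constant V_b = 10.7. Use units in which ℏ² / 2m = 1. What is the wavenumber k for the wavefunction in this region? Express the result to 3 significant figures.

k = 4.80

With E > V_b the solution is oscillatory, ψ ∝ e^{±ikx} with k = √(2m(E − V_b))/ℏ.
k = √(2 × 0.5 × 23) = 4.796.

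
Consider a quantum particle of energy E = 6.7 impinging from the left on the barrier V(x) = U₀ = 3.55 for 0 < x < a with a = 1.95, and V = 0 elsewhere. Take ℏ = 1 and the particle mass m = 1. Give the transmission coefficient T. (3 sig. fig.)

E > U₀: inside the barrier k₂ = √(2m(E − U₀))/ℏ = 2.510, k₂a = 4.894.
T = [1 + U₀² sin²(k₂a) / (4E(E − U₀))]⁻¹ = 1/1.144 = 0.874.

T = 0.874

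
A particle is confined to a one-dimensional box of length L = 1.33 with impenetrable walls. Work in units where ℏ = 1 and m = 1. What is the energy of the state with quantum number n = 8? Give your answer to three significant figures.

E = 179

Requiring ψ(0) = ψ(L) = 0 quantises k = nπ/L, hence E_n = ℏ²k²/2m = n²π²ℏ²/(2mL²).
E_8 = 8² × π² / (2 × 1 × 1.33²) = 178.5.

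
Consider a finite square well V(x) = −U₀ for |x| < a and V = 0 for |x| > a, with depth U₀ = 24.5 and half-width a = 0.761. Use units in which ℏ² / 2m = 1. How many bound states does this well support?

Define the well-strength parameter z₀ = (a/ℏ)√(2mU₀) = 0.761 × √(2·0.5·24.5) = 3.767.
A new bound state (alternating even/odd) appears each time z₀ passes a multiple of π/2, so N = ⌊2z₀/π⌋ + 1 = ⌊2.398⌋ + 1 = 3.

N = 3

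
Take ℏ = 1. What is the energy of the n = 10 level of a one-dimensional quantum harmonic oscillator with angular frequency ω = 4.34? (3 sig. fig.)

E = 45.6

The oscillator eigenvalues are E_n = ℏω(n + ½), so E_10 = 4.34 × 10.5 = 45.57.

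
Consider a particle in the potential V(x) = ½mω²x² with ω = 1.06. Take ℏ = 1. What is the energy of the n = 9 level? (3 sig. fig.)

Using E_n = (n + ½)ℏω: E_9 = 9.5 × 1.06 = 10.07.

E = 10.1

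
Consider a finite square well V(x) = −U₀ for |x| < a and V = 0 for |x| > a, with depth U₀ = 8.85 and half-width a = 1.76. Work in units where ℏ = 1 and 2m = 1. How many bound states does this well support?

Define the well-strength parameter z₀ = (a/ℏ)√(2mU₀) = 1.76 × √(2·0.5·8.85) = 5.236.
The even/odd transcendental equations gain one root per π/2 in z₀, giving N = 1 + ⌊2z₀/π⌋ = 1 + ⌊3.333⌋ = 4.

N = 4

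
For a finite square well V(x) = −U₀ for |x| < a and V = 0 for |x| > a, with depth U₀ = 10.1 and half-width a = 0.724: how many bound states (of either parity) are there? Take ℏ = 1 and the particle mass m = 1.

Define the well-strength parameter z₀ = (a/ℏ)√(2mU₀) = 0.724 × √(2·1·10.1) = 3.254.
The even/odd transcendental equations gain one root per π/2 in z₀, giving N = 1 + ⌊2z₀/π⌋ = 1 + ⌊2.072⌋ = 3.

N = 3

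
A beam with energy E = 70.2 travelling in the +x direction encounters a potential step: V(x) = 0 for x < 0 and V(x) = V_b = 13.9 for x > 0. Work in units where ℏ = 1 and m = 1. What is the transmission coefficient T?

On each side the TISE gives plane waves with k = √(2m(E − V))/ℏ: k₁ = √(2·1·70.2) = 11.85, k₂ = √(2·1·56.3) = 10.61.
Matching ψ and ψ′ at x = 0 gives r = (k₁ − k₂)/(k₁ + k₂), so R = r² = 0.003037 and T = 1 − R = 0.9970.

T = 0.997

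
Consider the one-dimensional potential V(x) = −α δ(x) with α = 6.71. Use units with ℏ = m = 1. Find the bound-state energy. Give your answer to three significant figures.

For x ≠ 0 the bound state is ψ ∝ e^{−κ|x|}; integrating the TISE across the delta gives the cusp condition 2κ = 2mα/ℏ², so κ = 6.710.
Then E = −ℏ²κ²/(2m) = −mα²/(2ℏ²) = -22.51.

E = -22.5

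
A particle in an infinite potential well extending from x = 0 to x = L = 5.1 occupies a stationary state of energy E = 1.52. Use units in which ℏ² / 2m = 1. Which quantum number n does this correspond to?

For an infinite well E_n = n²π²ℏ²/(2mL²), so n = (L/πℏ)√(2mE).
n = (5.1/π) × √(2 × 0.5 × 1.52) = 2.001 → n = 2.

n = 2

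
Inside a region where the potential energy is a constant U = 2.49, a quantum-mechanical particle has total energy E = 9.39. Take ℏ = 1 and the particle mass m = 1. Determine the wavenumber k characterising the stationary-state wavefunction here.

With E > U the solution is oscillatory, ψ ∝ e^{±ikx} with k = √(2m(E − U))/ℏ.
k = √(2 × 1 × 6.9) = 3.715.

k = 3.71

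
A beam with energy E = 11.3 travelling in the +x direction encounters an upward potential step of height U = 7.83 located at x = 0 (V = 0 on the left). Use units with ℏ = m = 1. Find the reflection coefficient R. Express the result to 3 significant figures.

R = 0.0823

The wavenumbers are k₁ = √(2mE)/ℏ = 4.754 on the left and k₂ = √(2m(E − U))/ℏ = 2.634 on the right.
Continuity of ψ and ψ′ at the step yields the reflection amplitude r = (k₁ − k₂)/(k₁ + k₂) = 0.2869; thus R = |r|² = 0.08230, T = 0.9177.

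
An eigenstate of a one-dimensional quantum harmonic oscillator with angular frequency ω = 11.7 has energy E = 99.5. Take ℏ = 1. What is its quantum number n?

Invert E_n = (n + ½)ℏω: n = E/ℏω − ½ = 8.004, so n = 8.

n = 8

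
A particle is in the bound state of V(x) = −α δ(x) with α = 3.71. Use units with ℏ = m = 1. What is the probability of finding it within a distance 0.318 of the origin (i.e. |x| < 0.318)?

The normalised bound state is ψ = √κ e^{−κ|x|} with κ = mα/ℏ² = 3.710.
P(|x| < d) = ∫_{−d}^{d} κ e^{−2κ|x|} dx = 1 − e^{−2κd} = 1 − e^{−2.360} = 0.9055.

P = 0.906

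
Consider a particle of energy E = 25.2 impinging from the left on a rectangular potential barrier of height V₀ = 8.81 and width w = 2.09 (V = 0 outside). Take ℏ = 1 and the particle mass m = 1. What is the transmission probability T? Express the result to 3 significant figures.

T = 0.985

Above the barrier the interior wavenumber is k₂ = √(2m(E − V₀))/ℏ = 5.725, giving phase k₂w = 11.97.
T = [1 + V₀² sin²(k₂w) / (4E(E − V₀))]⁻¹ = 1/1.015 = 0.985.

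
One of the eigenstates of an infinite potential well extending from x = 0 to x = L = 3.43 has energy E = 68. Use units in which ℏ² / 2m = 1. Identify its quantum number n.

n = 9

From E_n = n²π²ℏ²/(2mL²) invert to n = √(2mL²E)/(πℏ).
n = (3.43/π) × √(2 × 0.5 × 68) = 9.003 → n = 9.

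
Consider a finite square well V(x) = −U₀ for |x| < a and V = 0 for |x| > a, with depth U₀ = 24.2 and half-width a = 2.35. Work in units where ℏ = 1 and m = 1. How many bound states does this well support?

Define the well-strength parameter z₀ = (a/ℏ)√(2mU₀) = 2.35 × √(2·1·24.2) = 16.35.
A new bound state (alternating even/odd) appears each time z₀ passes a multiple of π/2, so N = ⌊2z₀/π⌋ + 1 = ⌊10.41⌋ + 1 = 11.

N = 11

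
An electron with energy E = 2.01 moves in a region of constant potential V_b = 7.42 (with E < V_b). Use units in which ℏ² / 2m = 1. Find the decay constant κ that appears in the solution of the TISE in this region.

Since E < V_b the TISE in this region is ψ'' = κ²ψ with κ = √(2m(V_b − E))/ℏ.
κ = √(2 × 0.5 × 5.41) = 2.326.

κ = 2.33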